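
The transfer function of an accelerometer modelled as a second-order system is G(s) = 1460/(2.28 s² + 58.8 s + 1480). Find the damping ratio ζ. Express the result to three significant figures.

ζ ≈ 0.506

Dividing through by 2.28: denominator becomes s² + 25.79 s + 649.1.
So ω_n = √649.1 = 25.5 rad/s and ζ = 25.79/(2·25.5) = 0.506.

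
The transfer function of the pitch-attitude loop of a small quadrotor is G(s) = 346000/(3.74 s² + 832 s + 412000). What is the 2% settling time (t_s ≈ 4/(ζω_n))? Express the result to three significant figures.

Dividing through by 3.74: denominator becomes s² + 222.5 s + 110200.
So ω_n = √110200 = 332 rad/s and ζ = 222.5/(2·332) = 0.335.
t_s ≈ 4/(ζω_n) = 0.0360 s.

t_s ≈ 0.0360 s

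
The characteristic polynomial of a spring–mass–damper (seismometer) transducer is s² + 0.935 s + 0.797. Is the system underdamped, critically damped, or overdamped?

underdamped

a² − 4b = 0.935² − 4·0.797 < 0 (complex roots); the system is underdamped.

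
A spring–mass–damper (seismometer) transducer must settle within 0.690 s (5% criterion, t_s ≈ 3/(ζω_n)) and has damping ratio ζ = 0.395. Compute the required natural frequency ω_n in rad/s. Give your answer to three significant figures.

ω_n ≈ 11.0 rad/s

Rearranging t_s ≈ 3/(ζω_n) gives ω_n = 3/(ζ·t_s) = 3/(0.395 × 0.690) = 11.0 rad/s.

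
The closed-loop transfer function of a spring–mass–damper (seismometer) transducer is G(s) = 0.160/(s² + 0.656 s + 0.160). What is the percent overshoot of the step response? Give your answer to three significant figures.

%OS ≈ 1.11%

ω_n = √0.160 = 0.400 rad/s; ζ = 0.656/(2·0.400) = 0.820.
%OS = 100 e^{−πζ/√(1−ζ²)} with ζ = 0.820 gives 1.11%.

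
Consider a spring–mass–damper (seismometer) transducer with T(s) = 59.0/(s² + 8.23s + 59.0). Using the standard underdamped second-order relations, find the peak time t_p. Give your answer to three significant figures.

ω_n = √59.0 = 7.68 rad/s; ζ = 8.23/(2·7.68) = 0.536.
ω_d = ω_n√(1−ζ²) = 6.49 rad/s. Then t_p = π/ω_d = 0.484 s.

t_p ≈ 0.484 s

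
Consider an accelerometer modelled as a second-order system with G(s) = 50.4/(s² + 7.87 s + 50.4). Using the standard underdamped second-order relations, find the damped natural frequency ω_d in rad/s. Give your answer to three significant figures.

ω_d ≈ 5.91 rad/s

Matching coefficients with s² + 2ζω_n s + ω_n² gives ω_n² = 50.4 ⇒ ω_n = 7.10 rad/s, and ζ = 7.87/(2ω_n) = 0.554.
ω_d = 7.10·√(1 − 0.554²) = 5.91 rad/s.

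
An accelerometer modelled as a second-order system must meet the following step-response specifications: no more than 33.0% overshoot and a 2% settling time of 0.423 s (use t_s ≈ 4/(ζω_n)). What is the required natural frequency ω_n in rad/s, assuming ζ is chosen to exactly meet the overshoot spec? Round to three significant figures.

ω_n ≈ 28.4 rad/s

ζ = −ln(OS)/√(π² + (ln OS)²). With OS = 0.330, ln OS = −1.109 and ζ = 1.109/3.331 = 0.333.
Then ω_n = 4/(ζ t_s) = 4/(0.333 × 0.423) = 28.4 rad/s.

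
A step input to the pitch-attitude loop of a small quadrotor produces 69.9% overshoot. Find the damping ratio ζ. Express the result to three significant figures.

ζ ≈ 0.113

From %OS = 100·exp(−πζ/√(1−ζ²)), invert to get ζ = −ln(OS)/√(π² + ln²(OS)) with OS = 0.699.
−ln 0.699 = 0.3581, so ζ = 0.3581/√(π² + 0.1282) = 0.113.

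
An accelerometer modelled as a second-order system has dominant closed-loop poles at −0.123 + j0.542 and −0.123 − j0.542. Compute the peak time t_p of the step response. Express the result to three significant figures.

t_p ≈ 5.80 s

t_p = π/ω_d with ω_d = 0.542 (the imaginary part), so t_p = 5.80 s.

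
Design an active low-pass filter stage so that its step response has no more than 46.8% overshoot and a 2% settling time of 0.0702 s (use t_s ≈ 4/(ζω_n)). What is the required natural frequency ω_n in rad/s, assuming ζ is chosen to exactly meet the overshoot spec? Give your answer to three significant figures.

ω_n ≈ 243 rad/s

ζ = −ln(OS)/√(π² + (ln OS)²). With OS = 0.468, ln OS = −0.7593 and ζ = 0.7593/3.232 = 0.235.
From t_s ≈ 4/(ζω_n): ω_n = 4/(ζ·t_s) = 4/(0.235·0.0702) = 243 rad/s.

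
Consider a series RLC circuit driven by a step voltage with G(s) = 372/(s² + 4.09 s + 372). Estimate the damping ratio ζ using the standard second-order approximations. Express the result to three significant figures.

Comparing the denominator to s² + 2ζω_n s + ω_n²: ω_n = √372 = 19.3 rad/s, and 2ζω_n = 4.09 so ζ = 4.09/(2·19.3) = 0.106.

ζ ≈ 0.106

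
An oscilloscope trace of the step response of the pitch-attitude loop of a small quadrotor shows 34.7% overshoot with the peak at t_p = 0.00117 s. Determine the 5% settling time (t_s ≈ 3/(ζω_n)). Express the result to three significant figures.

t_s ≈ 0.00332 s

The overshoot fixes ζ = −ln(OS)/√(π²+ln²(OS)) = 0.319.
t_p = π/ω_d ⇒ ω_d = 2690 rad/s; then ω_n = ω_d/√(1−ζ²) = 2830 rad/s.
t_s ≈ 3/(ζω_n) = 3/(0.319·2830) = 0.00332 s.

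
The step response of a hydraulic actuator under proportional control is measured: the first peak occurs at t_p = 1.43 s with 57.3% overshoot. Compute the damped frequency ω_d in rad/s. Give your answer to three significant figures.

t_p = π/ω_d, so ω_d = π/1.43 = 2.20 rad/s.

ω_d ≈ 2.20 rad/s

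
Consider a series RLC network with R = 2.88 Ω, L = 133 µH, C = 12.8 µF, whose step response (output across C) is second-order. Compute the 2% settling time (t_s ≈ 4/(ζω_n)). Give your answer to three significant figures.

For a series RLC circuit (capacitor voltage as output), ω_n = 1/√(LC) = 1/√(133 µH · 12.8 µF) = 24200 rad/s.
ζ = (R/2)·√(C/L) = (2.88/2)·√(12.8 µF/133 µH) = 0.447.
t_s ≈ 4/(ζω_n) = 0.000369 s.

t_s ≈ 0.000369 s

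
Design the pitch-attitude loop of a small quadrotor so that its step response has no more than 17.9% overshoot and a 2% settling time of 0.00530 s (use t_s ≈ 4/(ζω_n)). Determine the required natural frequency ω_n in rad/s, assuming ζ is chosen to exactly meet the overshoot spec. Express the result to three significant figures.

ζ = −ln(OS)/√(π² + (ln OS)²). With OS = 0.179, ln OS = −1.720 and ζ = 1.720/3.582 = 0.480.
From t_s ≈ 4/(ζω_n): ω_n = 4/(ζ·t_s) = 4/(0.480·0.00530) = 1570 rad/s.

ω_n ≈ 1570 rad/s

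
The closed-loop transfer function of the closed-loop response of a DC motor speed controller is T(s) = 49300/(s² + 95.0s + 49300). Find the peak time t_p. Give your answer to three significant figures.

ω_n = √49300 = 222 rad/s; ζ = 95.0/(2·222) = 0.214.
The damped frequency ω_d = ω_n√(1−ζ²) = 217 rad/s. Then t_p = π/ω_d = 0.0145 s.

t_p ≈ 0.0145 s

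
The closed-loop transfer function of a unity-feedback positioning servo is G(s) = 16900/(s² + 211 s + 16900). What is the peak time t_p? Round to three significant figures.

Comparing the denominator to s² + 2ζω_n s + ω_n²: ω_n = √16900 = 130 rad/s, and 2ζω_n = 211 so ζ = 211/(2·130) = 0.812.
ω_d = ω_n√(1−ζ²) = 76.0 rad/s. Then t_p = π/ω_d = 0.0414 s.

t_p ≈ 0.0414 s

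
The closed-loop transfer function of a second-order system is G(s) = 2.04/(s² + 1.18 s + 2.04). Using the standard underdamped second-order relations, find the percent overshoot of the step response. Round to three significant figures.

%OS ≈ 24.1%

Comparing the denominator to s² + 2ζω_n s + ω_n²: ω_n = √2.04 = 1.43 rad/s, and 2ζω_n = 1.18 so ζ = 1.18/(2·1.43) = 0.413.
%OS = 100 e^{−πζ/√(1−ζ²)} with ζ = 0.413 gives 24.1%.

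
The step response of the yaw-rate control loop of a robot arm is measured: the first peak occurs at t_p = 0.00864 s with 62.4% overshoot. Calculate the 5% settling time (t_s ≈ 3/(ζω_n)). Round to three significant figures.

ζ from %OS: ζ = |ln 0.624|/√(π²+ln²0.624) = 0.148.
From t_p = π/ω_d, ω_d = π/0.00864 = 364 rad/s, so ω_n = ω_d/√(1−ζ²) = 368 rad/s.
t_s ≈ 3/(ζω_n) = 3/(0.148·368) = 0.0550 s.

t_s ≈ 0.0550 s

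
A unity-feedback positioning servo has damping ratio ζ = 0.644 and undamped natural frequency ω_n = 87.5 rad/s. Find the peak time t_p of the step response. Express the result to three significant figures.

t_p ≈ 0.0469 s

The damped frequency is ω_d = ω_n√(1−ζ²) = 87.5·√(1−0.415) = 66.9 rad/s.
Peak time t_p = π/ω_d = π/66.9 = 0.0469 s.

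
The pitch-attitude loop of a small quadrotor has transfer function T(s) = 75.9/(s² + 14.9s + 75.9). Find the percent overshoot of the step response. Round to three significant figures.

Comparing the denominator to s² + 2ζω_n s + ω_n²: ω_n = √75.9 = 8.71 rad/s, and 2ζω_n = 14.9 so ζ = 14.9/(2·8.71) = 0.855.
Overshoot: exp(−π·0.855/√(1−0.855²)) = 0.00562, i.e. 0.562%.

%OS ≈ 0.562%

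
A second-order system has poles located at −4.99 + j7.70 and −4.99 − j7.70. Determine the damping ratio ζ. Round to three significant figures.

ζ ≈ 0.544

|pole| = ω_n = √(4.99² + 7.70²) = 9.18 rad/s; ζ = cos θ = σ/ω_n = 0.544.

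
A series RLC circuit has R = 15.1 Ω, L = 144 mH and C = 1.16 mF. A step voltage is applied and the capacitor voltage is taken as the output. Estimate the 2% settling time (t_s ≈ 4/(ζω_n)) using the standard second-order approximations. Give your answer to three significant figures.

For a series RLC circuit (capacitor voltage as output), ω_n = 1/√(LC) = 1/√(144 mH · 1.16 mF) = 77.4 rad/s.
ζ = (R/2)·√(C/L) = (15.1/2)·√(1.16 mF/144 mH) = 0.678.
t_s ≈ 4/(ζω_n) = 0.0763 s.

t_s ≈ 0.0763 s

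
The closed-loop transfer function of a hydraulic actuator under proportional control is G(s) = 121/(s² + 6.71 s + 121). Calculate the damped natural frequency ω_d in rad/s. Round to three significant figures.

Comparing the denominator to s² + 2ζω_n s + ω_n²: ω_n = √121 = 11.0 rad/s, and 2ζω_n = 6.71 so ζ = 6.71/(2·11.0) = 0.305.
ω_d = ω_n√(1−ζ²) = 10.5 rad/s.

ω_d ≈ 10.5 rad/s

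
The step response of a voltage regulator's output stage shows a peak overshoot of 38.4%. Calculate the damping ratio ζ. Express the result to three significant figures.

ζ ≈ 0.291

From %OS = 100·exp(−πζ/√(1−ζ²)), invert to get ζ = −ln(OS)/√(π² + ln²(OS)) with OS = 0.384.
−ln 0.384 = 0.9571, so ζ = 0.9571/√(π² + 0.9161) = 0.291.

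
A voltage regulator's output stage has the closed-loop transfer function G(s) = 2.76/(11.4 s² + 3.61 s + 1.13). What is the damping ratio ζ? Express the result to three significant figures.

Dividing through by 11.4: denominator becomes s² + 0.3167 s + 0.09912.
So ω_n = √0.09912 = 0.315 rad/s and ζ = 0.3167/(2·0.315) = 0.503.

ζ ≈ 0.503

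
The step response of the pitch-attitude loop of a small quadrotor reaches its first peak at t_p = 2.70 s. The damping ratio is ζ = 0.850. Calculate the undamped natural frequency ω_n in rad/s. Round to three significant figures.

ω_n ≈ 2.21 rad/s

Peak time t_p = π/ω_d, so ω_d = π/t_p = π/2.70 = 1.16 rad/s.
ω_n = ω_d/√(1−ζ²) = 1.16/√0.278 = 2.21 rad/s.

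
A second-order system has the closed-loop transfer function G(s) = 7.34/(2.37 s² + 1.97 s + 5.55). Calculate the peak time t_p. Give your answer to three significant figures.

Dividing through by 2.37: denominator becomes s² + 0.8312 s + 2.342.
So ω_n = √2.342 = 1.53 rad/s and ζ = 0.8312/(2·1.53) = 0.272.
ω_d = ω_n√(1−ζ²) = 1.47 rad/s. t_p = π/ω_d = 2.13 s.

t_p ≈ 2.13 s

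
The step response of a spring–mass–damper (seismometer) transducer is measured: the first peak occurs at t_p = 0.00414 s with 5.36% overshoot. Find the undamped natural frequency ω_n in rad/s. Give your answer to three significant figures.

ω_n ≈ 1040 rad/s

From the overshoot, ζ = −ln(OS)/√(π²+ln²(OS)) = 0.682.
t_p = π/ω_d ⇒ ω_d = 759 rad/s; then ω_n = ω_d/√(1−ζ²) = 1040 rad/s.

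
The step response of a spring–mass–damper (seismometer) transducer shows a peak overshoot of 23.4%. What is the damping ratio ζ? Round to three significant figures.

From %OS = 100·exp(−πζ/√(1−ζ²)), invert to get ζ = −ln(OS)/√(π² + ln²(OS)) with OS = 0.234.
−ln 0.234 = 1.452, so ζ = 1.452/√(π² + 2.110) = 0.420.

ζ ≈ 0.420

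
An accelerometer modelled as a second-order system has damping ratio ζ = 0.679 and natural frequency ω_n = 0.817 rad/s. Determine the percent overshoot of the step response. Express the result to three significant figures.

For an underdamped second-order system, %OS = 100·exp(−πζ/√(1−ζ²)).
πζ/√(1−ζ²) = π·0.679/√(1−0.461) = 2.906, so %OS = 100·e^(−2.906) = 5.47%.

%OS ≈ 5.47%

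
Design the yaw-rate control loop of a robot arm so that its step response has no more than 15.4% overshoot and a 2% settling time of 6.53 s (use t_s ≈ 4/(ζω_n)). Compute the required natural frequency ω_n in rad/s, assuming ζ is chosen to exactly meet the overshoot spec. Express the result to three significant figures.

ω_n ≈ 1.20 rad/s

Inverting the overshoot relation: ζ = |ln 0.154|/√(π² + ln²0.154) = 0.512.
Then ω_n = 4/(ζ t_s) = 4/(0.512 × 6.53) = 1.20 rad/s.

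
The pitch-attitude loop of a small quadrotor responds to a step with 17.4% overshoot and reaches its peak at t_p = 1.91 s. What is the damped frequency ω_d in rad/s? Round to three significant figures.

ω_d ≈ 1.64 rad/s

t_p = π/ω_d, so ω_d = π/1.91 = 1.64 rad/s.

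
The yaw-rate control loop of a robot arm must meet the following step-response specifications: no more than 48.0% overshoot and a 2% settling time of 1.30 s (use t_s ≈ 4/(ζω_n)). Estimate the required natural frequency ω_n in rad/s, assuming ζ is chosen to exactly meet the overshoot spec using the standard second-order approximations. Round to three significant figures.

ζ = −ln(OS)/√(π² + (ln OS)²). With OS = 0.480, ln OS = −0.7340 and ζ = 0.7340/3.226 = 0.228.
From t_s ≈ 4/(ζω_n): ω_n = 4/(ζ·t_s) = 4/(0.228·1.30) = 13.5 rad/s.

ω_n ≈ 13.5 rad/s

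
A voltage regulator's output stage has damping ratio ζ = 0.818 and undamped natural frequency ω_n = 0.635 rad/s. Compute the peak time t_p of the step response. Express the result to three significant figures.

t_p ≈ 8.60 s

The damped frequency is ω_d = ω_n√(1−ζ²) = 0.635·√(1−0.669) = 0.365 rad/s.
Peak time t_p = π/ω_d = π/0.365 = 8.60 s.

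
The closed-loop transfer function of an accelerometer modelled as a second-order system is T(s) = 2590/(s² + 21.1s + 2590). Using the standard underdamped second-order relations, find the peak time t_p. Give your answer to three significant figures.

t_p ≈ 0.0631 s

ω_n = √2590 = 50.9 rad/s; ζ = 21.1/(2·50.9) = 0.207.
ω_d = 50.9·√(1 − 0.207²) = 49.8 rad/s. Then t_p = π/ω_d = 0.0631 s.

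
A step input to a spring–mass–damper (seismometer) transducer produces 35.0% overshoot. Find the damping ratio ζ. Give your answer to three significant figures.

ζ ≈ 0.317

From %OS = 100·exp(−πζ/√(1−ζ²)), invert to get ζ = −ln(OS)/√(π² + ln²(OS)) with OS = 0.350.
−ln 0.350 = 1.050, so ζ = 1.050/√(π² + 1.102) = 0.317.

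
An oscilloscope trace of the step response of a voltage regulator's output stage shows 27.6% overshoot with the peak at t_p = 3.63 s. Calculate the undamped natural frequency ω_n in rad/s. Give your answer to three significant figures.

The overshoot fixes ζ = −ln(OS)/√(π²+ln²(OS)) = 0.379.
From t_p = π/ω_d, ω_d = π/3.63 = 0.865 rad/s, so ω_n = ω_d/√(1−ζ²) = 0.935 rad/s.

ω_n ≈ 0.935 rad/s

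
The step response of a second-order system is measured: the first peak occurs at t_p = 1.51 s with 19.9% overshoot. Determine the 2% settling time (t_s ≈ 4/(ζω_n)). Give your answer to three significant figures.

t_s ≈ 3.74 s

From the overshoot, ζ = −ln(OS)/√(π²+ln²(OS)) = 0.457.
From t_p = π/ω_d, ω_d = π/1.51 = 2.08 rad/s, so ω_n = ω_d/√(1−ζ²) = 2.34 rad/s.
t_s ≈ 4/(ζω_n) = 4/(0.457·2.34) = 3.74 s.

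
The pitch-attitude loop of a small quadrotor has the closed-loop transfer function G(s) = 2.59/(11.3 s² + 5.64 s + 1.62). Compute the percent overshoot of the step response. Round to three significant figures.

%OS ≈ 6.37%

Dividing through by 11.3: denominator becomes s² + 0.4991 s + 0.1434.
So ω_n = √0.1434 = 0.379 rad/s and ζ = 0.4991/(2·0.379) = 0.659.
%OS = 100·exp(−πζ/√(1−ζ²)) = 6.37%.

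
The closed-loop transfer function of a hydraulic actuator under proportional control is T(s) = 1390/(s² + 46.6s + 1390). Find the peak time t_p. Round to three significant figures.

t_p ≈ 0.108 s

Comparing the denominator to s² + 2ζω_n s + ω_n²: ω_n = √1390 = 37.3 rad/s, and 2ζω_n = 46.6 so ζ = 46.6/(2·37.3) = 0.625.
The damped frequency ω_d = ω_n√(1−ζ²) = 29.1 rad/s. Then t_p = π/ω_d = 0.108 s.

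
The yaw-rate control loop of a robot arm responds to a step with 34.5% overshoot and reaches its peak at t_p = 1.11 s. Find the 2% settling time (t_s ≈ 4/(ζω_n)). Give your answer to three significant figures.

t_s ≈ 4.17 s

ζ from %OS: ζ = |ln 0.345|/√(π²+ln²0.345) = 0.321.
From t_p = π/ω_d, ω_d = π/1.11 = 2.83 rad/s, so ω_n = ω_d/√(1−ζ²) = 2.99 rad/s.
t_s ≈ 4/(ζω_n) = 4/(0.321·2.99) = 4.17 s.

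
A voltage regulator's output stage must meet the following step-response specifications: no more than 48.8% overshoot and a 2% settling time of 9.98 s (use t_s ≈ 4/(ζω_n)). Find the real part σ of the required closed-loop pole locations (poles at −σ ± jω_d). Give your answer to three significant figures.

The settling-time spec alone fixes σ = ζω_n = 4/t_s = 4/9.98 = 0.401.
(Overshoot then fixes ζ = 0.223 and hence ω_d = σ·√(1−ζ²)/ζ = 1.76 rad/s.)

σ ≈ 0.401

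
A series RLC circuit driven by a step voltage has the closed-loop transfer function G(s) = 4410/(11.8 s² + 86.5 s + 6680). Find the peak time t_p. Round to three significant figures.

Dividing through by 11.8: denominator becomes s² + 7.331 s + 566.1.
So ω_n = √566.1 = 23.8 rad/s and ζ = 7.331/(2·23.8) = 0.154.
ω_d = ω_n√(1−ζ²) = 23.5 rad/s. t_p = π/ω_d = 0.134 s.

t_p ≈ 0.134 s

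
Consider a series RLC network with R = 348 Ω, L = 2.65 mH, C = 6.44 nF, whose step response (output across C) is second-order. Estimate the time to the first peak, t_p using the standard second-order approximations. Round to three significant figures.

t_p ≈ 0.0000135 s

For a series RLC circuit (capacitor voltage as output), ω_n = 1/√(LC) = 1/√(2.65 mH · 6.44 nF) = 242000 rad/s.
ζ = (R/2)·√(C/L) = (348/2)·√(6.44 nF/2.65 mH) = 0.271.
ω_d = 242000·√(1 − 0.271²) = 233000 rad/s. t_p = π/ω_d = 0.0000135 s.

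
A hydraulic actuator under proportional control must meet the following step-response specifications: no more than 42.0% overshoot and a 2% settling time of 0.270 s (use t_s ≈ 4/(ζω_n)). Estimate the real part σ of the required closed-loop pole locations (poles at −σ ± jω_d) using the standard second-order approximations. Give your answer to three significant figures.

σ ≈ 14.8

The settling-time spec alone fixes σ = ζω_n = 4/t_s = 4/0.270 = 14.8.
(Overshoot then fixes ζ = 0.266 and hence ω_d = σ·√(1−ζ²)/ζ = 53.7 rad/s.)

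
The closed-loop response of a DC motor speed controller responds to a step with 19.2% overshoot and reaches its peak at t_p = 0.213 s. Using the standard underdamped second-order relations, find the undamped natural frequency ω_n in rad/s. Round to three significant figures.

ω_n ≈ 16.7 rad/s

The overshoot fixes ζ = −ln(OS)/√(π²+ln²(OS)) = 0.465.
From t_p = π/ω_d, ω_d = π/0.213 = 14.7 rad/s, so ω_n = ω_d/√(1−ζ²) = 16.7 rad/s.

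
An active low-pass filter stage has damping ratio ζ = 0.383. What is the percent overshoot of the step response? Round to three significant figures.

%OS ≈ 27.2%

For an underdamped second-order system, %OS = 100·exp(−πζ/√(1−ζ²)).
πζ/√(1−ζ²) = π·0.383/√(1−0.147) = 1.303, so %OS = 100·e^(−1.303) = 27.2%.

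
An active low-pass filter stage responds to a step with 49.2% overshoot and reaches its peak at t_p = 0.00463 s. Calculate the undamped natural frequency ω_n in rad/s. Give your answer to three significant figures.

ω_n ≈ 696 rad/s

ζ from %OS: ζ = |ln 0.492|/√(π²+ln²0.492) = 0.220.
From t_p = π/ω_d, ω_d = π/0.00463 = 679 rad/s, so ω_n = ω_d/√(1−ζ²) = 696 rad/s.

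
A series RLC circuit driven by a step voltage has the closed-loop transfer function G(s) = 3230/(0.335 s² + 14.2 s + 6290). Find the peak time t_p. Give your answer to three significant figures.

t_p ≈ 0.0232 s

Dividing through by 0.335: denominator becomes s² + 42.39 s + 18780.
So ω_n = √18780 = 137 rad/s and ζ = 42.39/(2·137) = 0.155.
The damped frequency ω_d = ω_n√(1−ζ²) = 135 rad/s. t_p = π/ω_d = 0.0232 s.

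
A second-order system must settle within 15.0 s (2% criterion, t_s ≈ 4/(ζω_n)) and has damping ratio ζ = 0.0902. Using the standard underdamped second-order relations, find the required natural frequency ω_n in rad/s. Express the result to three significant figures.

Rearranging t_s ≈ 4/(ζω_n) gives ω_n = 4/(ζ·t_s) = 4/(0.0902 × 15.0) = 2.96 rad/s.

ω_n ≈ 2.96 rad/s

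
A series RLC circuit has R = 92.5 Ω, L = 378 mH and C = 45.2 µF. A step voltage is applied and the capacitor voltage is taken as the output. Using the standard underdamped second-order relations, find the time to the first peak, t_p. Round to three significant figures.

For a series RLC circuit (capacitor voltage as output), ω_n = 1/√(LC) = 1/√(378 mH · 45.2 µF) = 242 rad/s.
ζ = (R/2)·√(C/L) = (92.5/2)·√(45.2 µF/378 mH) = 0.506.
The damped frequency ω_d = ω_n√(1−ζ²) = 209 rad/s. t_p = π/ω_d = 0.0151 s.

t_p ≈ 0.0151 s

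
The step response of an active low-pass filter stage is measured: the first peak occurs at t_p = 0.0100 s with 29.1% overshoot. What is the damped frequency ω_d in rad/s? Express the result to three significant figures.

ω_d ≈ 314 rad/s

t_p = π/ω_d, so ω_d = π/0.0100 = 314 rad/s.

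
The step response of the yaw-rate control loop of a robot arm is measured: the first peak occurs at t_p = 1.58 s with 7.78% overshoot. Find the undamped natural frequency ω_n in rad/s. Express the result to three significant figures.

ζ from %OS: ζ = |ln 0.0778|/√(π²+ln²0.0778) = 0.631.
From t_p = π/ω_d, ω_d = π/1.58 = 1.99 rad/s, so ω_n = ω_d/√(1−ζ²) = 2.56 rad/s.

ω_n ≈ 2.56 rad/s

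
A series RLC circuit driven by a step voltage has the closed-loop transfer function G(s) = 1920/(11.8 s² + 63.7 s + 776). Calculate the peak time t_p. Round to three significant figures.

t_p ≈ 0.411 s

Dividing through by 11.8: denominator becomes s² + 5.398 s + 65.76.
So ω_n = √65.76 = 8.11 rad/s and ζ = 5.398/(2·8.11) = 0.333.
The damped frequency ω_d = ω_n√(1−ζ²) = 7.65 rad/s. t_p = π/ω_d = 0.411 s.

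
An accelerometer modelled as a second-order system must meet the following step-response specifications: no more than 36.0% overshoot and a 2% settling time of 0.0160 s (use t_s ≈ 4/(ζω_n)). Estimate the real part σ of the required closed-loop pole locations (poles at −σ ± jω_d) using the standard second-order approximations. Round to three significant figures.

σ ≈ 250

The settling-time spec alone fixes σ = ζω_n = 4/t_s = 4/0.0160 = 250.
(Overshoot then fixes ζ = 0.309 and hence ω_d = σ·√(1−ζ²)/ζ = 769 rad/s.)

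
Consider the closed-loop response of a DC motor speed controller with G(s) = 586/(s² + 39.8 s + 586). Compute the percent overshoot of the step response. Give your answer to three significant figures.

%OS ≈ 1.07%

Comparing the denominator to s² + 2ζω_n s + ω_n²: ω_n = √586 = 24.2 rad/s, and 2ζω_n = 39.8 so ζ = 39.8/(2·24.2) = 0.822.
%OS = 100·exp(−πζ/√(1−ζ²)) = 1.07%.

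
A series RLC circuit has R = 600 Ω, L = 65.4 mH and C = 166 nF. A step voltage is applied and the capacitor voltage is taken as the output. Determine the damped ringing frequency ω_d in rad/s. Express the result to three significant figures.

For a series RLC circuit (capacitor voltage as output), ω_n = 1/√(LC) = 1/√(65.4 mH · 166 nF) = 9600 rad/s.
ζ = (R/2)·√(C/L) = (600/2)·√(166 nF/65.4 mH) = 0.478.
ω_d = 9600·√(1 − 0.478²) = 8430 rad/s.

ω_d ≈ 8430 rad/s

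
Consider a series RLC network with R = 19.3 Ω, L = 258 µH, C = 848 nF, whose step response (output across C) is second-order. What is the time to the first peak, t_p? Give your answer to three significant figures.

t_p ≈ 0.0000558 s

For a series RLC circuit (capacitor voltage as output), ω_n = 1/√(LC) = 1/√(258 µH · 848 nF) = 67600 rad/s.
ζ = (R/2)·√(C/L) = (19.3/2)·√(848 nF/258 µH) = 0.553.
ω_d = 67600·√(1 − 0.553²) = 56300 rad/s. t_p = π/ω_d = 0.0000558 s.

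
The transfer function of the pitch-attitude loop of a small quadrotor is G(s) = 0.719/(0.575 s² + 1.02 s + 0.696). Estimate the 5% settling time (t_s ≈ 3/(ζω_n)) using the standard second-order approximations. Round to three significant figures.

t_s ≈ 3.38 s

Dividing through by 0.575: denominator becomes s² + 1.774 s + 1.210.
So ω_n = √1.210 = 1.10 rad/s and ζ = 1.774/(2·1.10) = 0.806.
t_s ≈ 3/(ζω_n) = 3.38 s.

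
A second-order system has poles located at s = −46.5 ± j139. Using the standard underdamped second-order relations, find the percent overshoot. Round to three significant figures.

%OS ≈ 35.0%

The poles are at −σ ± jω_d with σ = 46.5 and ω_d = 139, so ω_n = √(σ²+ω_d²) = 147 rad/s and ζ = σ/ω_n = 0.317.
Overshoot: exp(−π·0.317/√(1−0.317²)) = 0.350, i.e. 35.0%.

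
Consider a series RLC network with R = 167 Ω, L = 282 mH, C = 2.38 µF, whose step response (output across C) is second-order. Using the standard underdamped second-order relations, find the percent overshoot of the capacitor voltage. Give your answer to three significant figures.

For a series RLC circuit (capacitor voltage as output), ω_n = 1/√(LC) = 1/√(282 mH · 2.38 µF) = 1220 rad/s.
ζ = (R/2)·√(C/L) = (167/2)·√(2.38 µF/282 mH) = 0.243.
%OS = 100 e^{−πζ/√(1−ζ²)} with ζ = 0.243 gives 45.6%.

%OS ≈ 45.6%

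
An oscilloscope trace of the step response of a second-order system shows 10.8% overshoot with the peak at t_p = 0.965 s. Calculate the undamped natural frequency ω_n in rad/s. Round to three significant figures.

ζ from %OS: ζ = |ln 0.108|/√(π²+ln²0.108) = 0.578.
From t_p = π/ω_d, ω_d = π/0.965 = 3.26 rad/s, so ω_n = ω_d/√(1−ζ²) = 3.99 rad/s.

ω_n ≈ 3.99 rad/s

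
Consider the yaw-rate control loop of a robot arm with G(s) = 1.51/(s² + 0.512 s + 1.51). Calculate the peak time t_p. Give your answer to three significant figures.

t_p ≈ 2.61 s

Comparing the denominator to s² + 2ζω_n s + ω_n²: ω_n = √1.51 = 1.23 rad/s, and 2ζω_n = 0.512 so ζ = 0.512/(2·1.23) = 0.208.
ω_d = ω_n√(1−ζ²) = 1.20 rad/s. Then t_p = π/ω_d = 2.61 s.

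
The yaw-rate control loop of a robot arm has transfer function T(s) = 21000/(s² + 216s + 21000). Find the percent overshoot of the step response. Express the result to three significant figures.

ω_n = √21000 = 145 rad/s; ζ = 216/(2·145) = 0.745.
%OS = 100 e^{−πζ/√(1−ζ²)} with ζ = 0.745 gives 2.99%.

%OS ≈ 2.99%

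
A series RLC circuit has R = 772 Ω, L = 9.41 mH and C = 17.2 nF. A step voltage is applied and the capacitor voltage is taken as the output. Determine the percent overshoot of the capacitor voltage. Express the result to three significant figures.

%OS ≈ 14.6%

For a series RLC circuit (capacitor voltage as output), ω_n = 1/√(LC) = 1/√(9.41 mH · 17.2 nF) = 78600 rad/s.
ζ = (R/2)·√(C/L) = (772/2)·√(17.2 nF/9.41 mH) = 0.522.
Overshoot: exp(−π·0.522/√(1−0.522²)) = 0.146, i.e. 14.6%.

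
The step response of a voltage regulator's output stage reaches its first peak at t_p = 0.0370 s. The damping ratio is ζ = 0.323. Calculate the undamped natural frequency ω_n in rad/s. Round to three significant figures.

Peak time t_p = π/ω_d, so ω_d = π/t_p = π/0.0370 = 84.9 rad/s.
ω_n = ω_d/√(1−ζ²) = 84.9/√0.896 = 89.7 rad/s.

ω_n ≈ 89.7 rad/s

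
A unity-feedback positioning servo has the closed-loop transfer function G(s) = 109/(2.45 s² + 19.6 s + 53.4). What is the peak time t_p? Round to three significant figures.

t_p ≈ 1.30 s

Dividing through by 2.45: denominator becomes s² + 8.000 s + 21.80.
So ω_n = √21.80 = 4.67 rad/s and ζ = 8.000/(2·4.67) = 0.857.
The damped frequency ω_d = ω_n√(1−ζ²) = 2.41 rad/s. t_p = π/ω_d = 1.30 s.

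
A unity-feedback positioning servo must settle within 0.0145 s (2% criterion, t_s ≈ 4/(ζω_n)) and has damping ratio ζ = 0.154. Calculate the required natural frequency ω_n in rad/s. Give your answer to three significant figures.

Rearranging t_s ≈ 4/(ζω_n) gives ω_n = 4/(ζ·t_s) = 4/(0.154 × 0.0145) = 1790 rad/s.

ω_n ≈ 1790 rad/s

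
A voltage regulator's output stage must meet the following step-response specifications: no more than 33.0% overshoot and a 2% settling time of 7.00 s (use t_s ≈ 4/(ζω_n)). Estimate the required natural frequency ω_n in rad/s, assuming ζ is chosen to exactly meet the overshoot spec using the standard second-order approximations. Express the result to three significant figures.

ω_n ≈ 1.72 rad/s

From %OS = 100·exp(−πζ/√(1−ζ²)), invert to get ζ = −ln(OS)/√(π² + ln²(OS)) with OS = 0.330.
−ln 0.330 = 1.109, so ζ = 1.109/√(π² + 1.229) = 0.333.
From t_s ≈ 4/(ζω_n): ω_n = 4/(ζ·t_s) = 4/(0.333·7.00) = 1.72 rad/s.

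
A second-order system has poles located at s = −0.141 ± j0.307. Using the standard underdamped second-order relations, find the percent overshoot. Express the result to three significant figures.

With σ = 0.141, ω_d = 0.307: ω_n = √(σ²+ω_d²) = 0.338 rad/s, ζ = σ/ω_n = 0.417.
%OS = 100·exp(−πζ/√(1−ζ²)) = 23.6%.

%OS ≈ 23.6%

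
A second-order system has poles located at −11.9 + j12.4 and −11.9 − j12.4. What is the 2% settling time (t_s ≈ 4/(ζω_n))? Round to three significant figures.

For poles at −σ ± jω_d, ζω_n = σ = 11.9, so t_s ≈ 4/σ = 0.336 s.

t_s ≈ 0.336 s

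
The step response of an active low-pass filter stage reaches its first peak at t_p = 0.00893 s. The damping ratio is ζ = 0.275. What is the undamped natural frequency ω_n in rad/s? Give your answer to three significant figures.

ω_n ≈ 366 rad/s

Peak time t_p = π/ω_d, so ω_d = π/t_p = π/0.00893 = 352 rad/s.
ω_n = ω_d/√(1−ζ²) = 352/√0.924 = 366 rad/s.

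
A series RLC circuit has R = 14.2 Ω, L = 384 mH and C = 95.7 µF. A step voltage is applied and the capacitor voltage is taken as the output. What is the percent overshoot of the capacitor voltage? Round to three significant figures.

%OS ≈ 70.2%

For a series RLC circuit (capacitor voltage as output), ω_n = 1/√(LC) = 1/√(384 mH · 95.7 µF) = 165 rad/s.
ζ = (R/2)·√(C/L) = (14.2/2)·√(95.7 µF/384 mH) = 0.112.
%OS = 100 e^{−πζ/√(1−ζ²)} with ζ = 0.112 gives 70.2%.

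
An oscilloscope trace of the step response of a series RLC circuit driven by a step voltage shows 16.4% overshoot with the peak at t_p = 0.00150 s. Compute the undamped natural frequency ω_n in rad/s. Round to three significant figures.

The overshoot fixes ζ = −ln(OS)/√(π²+ln²(OS)) = 0.499.
t_p = π/ω_d ⇒ ω_d = 2090 rad/s; then ω_n = ω_d/√(1−ζ²) = 2420 rad/s.

ω_n ≈ 2420 rad/s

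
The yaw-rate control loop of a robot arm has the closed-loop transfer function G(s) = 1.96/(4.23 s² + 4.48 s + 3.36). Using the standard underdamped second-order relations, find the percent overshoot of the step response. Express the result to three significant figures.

Dividing through by 4.23: denominator becomes s² + 1.059 s + 0.7943.
So ω_n = √0.7943 = 0.891 rad/s and ζ = 1.059/(2·0.891) = 0.594.
Overshoot: exp(−π·0.594/√(1−0.594²)) = 0.0982, i.e. 9.82%.

%OS ≈ 9.82%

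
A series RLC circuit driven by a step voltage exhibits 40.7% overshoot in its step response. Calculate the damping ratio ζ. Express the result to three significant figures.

ζ ≈ 0.275

ζ = −ln(OS)/√(π² + (ln OS)²). With OS = 0.407, ln OS = −0.8989 and ζ = 0.8989/3.268 = 0.275.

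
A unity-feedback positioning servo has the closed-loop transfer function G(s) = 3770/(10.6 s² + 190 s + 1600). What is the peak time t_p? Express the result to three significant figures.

Dividing through by 10.6: denominator becomes s² + 17.92 s + 150.9.
So ω_n = √150.9 = 12.3 rad/s and ζ = 17.92/(2·12.3) = 0.729.
ω_d = 12.3·√(1 − 0.729²) = 8.40 rad/s. t_p = π/ω_d = 0.374 s.

t_p ≈ 0.374 s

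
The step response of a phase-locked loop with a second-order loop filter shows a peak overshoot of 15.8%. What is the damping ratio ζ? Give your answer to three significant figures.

ζ = −ln(OS)/√(π² + (ln OS)²). With OS = 0.158, ln OS = −1.845 and ζ = 1.845/3.643 = 0.506.

ζ ≈ 0.506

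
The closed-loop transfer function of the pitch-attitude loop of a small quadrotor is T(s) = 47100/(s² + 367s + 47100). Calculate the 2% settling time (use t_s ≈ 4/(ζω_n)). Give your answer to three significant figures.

t_s ≈ 0.0218 s

ω_n = √47100 = 217 rad/s; ζ = 367/(2·217) = 0.846.
t_s ≈ 4/(ζω_n) = 4/(0.846·217) = 0.0218 s.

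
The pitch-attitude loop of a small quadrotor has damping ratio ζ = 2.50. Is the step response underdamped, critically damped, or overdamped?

overdamped

Since ζ = 2.50 > 1, the system is overdamped.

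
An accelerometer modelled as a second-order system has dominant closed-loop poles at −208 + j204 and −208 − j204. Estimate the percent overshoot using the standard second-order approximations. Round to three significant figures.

|pole| = ω_n = √(208² + 204²) = 291 rad/s; ζ = cos θ = σ/ω_n = 0.714.
%OS = 100·exp(−πζ/√(1−ζ²)) = 4.06%.

%OS ≈ 4.06%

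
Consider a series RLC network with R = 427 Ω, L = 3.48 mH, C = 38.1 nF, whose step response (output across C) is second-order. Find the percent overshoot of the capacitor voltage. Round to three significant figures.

%OS ≈ 4.35%

For a series RLC circuit (capacitor voltage as output), ω_n = 1/√(LC) = 1/√(3.48 mH · 38.1 nF) = 86800 rad/s.
ζ = (R/2)·√(C/L) = (427/2)·√(38.1 nF/3.48 mH) = 0.706.
%OS = 100 e^{−πζ/√(1−ζ²)} with ζ = 0.706 gives 4.35%.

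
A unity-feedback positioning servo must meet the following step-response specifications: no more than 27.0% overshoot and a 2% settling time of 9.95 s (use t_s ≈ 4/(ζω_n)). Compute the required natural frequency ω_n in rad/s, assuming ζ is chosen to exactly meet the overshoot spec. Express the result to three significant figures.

From %OS = 100·exp(−πζ/√(1−ζ²)), invert to get ζ = −ln(OS)/√(π² + ln²(OS)) with OS = 0.270.
−ln 0.270 = 1.309, so ζ = 1.309/√(π² + 1.714) = 0.385.
From t_s ≈ 4/(ζω_n): ω_n = 4/(ζ·t_s) = 4/(0.385·9.95) = 1.04 rad/s.

ω_n ≈ 1.04 rad/s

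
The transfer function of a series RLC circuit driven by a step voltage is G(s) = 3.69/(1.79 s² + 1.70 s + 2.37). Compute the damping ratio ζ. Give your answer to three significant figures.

Dividing through by 1.79: denominator becomes s² + 0.9497 s + 1.324.
So ω_n = √1.324 = 1.15 rad/s and ζ = 0.9497/(2·1.15) = 0.413.

ζ ≈ 0.413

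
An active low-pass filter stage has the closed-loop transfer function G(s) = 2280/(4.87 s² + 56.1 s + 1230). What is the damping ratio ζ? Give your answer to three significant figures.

Dividing through by 4.87: denominator becomes s² + 11.52 s + 252.6.
So ω_n = √252.6 = 15.9 rad/s and ζ = 11.52/(2·15.9) = 0.362.

ζ ≈ 0.362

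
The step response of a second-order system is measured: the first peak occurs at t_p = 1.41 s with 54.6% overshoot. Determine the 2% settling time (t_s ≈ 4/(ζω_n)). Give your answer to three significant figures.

From the overshoot, ζ = −ln(OS)/√(π²+ln²(OS)) = 0.189.
t_p = π/ω_d ⇒ ω_d = 2.23 rad/s; then ω_n = ω_d/√(1−ζ²) = 2.27 rad/s.
t_s ≈ 4/(ζω_n) = 4/(0.189·2.27) = 9.32 s.

t_s ≈ 9.32 s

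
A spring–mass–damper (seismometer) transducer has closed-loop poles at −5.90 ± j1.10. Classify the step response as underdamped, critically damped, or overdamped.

underdamped

Since the poles form a complex-conjugate pair with nonzero imaginary part, the response is underdamped.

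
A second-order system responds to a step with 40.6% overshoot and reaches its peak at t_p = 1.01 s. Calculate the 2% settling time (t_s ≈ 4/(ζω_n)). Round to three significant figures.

t_s ≈ 4.48 s

The overshoot fixes ζ = −ln(OS)/√(π²+ln²(OS)) = 0.276.
From t_p = π/ω_d, ω_d = π/1.01 = 3.11 rad/s, so ω_n = ω_d/√(1−ζ²) = 3.24 rad/s.
t_s ≈ 4/(ζω_n) = 4/(0.276·3.24) = 4.48 s.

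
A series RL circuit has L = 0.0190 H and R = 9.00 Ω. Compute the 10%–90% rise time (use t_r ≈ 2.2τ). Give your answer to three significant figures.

t_r ≈ 0.00464 s

τ = L/R = 0.0190/9.00 = 0.00211 s.
t_r ≈ 2.2τ = 0.00464 s.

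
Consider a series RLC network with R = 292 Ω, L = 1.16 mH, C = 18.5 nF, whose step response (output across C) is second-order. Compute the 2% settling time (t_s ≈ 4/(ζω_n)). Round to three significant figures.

For a series RLC circuit (capacitor voltage as output), ω_n = 1/√(LC) = 1/√(1.16 mH · 18.5 nF) = 216000 rad/s.
ζ = (R/2)·√(C/L) = (292/2)·√(18.5 nF/1.16 mH) = 0.583.
t_s ≈ 4/(ζω_n) = 0.0000318 s.

t_s ≈ 0.0000318 s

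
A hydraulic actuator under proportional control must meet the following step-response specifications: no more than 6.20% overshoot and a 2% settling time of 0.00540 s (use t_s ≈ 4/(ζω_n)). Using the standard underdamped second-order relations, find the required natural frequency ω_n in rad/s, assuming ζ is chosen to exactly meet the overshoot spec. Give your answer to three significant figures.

ω_n ≈ 1120 rad/s

ζ = −ln(OS)/√(π² + (ln OS)²). With OS = 0.0620, ln OS = −2.781 and ζ = 2.781/4.195 = 0.663.
Then ω_n = 4/(ζ t_s) = 4/(0.663 × 0.00540) = 1120 rad/s.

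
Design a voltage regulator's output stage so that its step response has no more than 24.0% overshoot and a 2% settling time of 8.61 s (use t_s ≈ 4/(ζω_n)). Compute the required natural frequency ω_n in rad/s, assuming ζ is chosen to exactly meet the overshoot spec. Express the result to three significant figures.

ω_n ≈ 1.12 rad/s

Inverting the overshoot relation: ζ = |ln 0.240|/√(π² + ln²0.240) = 0.414.
From t_s ≈ 4/(ζω_n): ω_n = 4/(ζ·t_s) = 4/(0.414·8.61) = 1.12 rad/s.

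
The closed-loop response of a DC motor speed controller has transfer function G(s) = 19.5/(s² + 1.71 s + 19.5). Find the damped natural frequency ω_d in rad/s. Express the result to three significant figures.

ω_n = √19.5 = 4.42 rad/s; ζ = 1.71/(2·4.42) = 0.194.
ω_d = 4.42·√(1 − 0.194²) = 4.33 rad/s.

ω_d ≈ 4.33 rad/s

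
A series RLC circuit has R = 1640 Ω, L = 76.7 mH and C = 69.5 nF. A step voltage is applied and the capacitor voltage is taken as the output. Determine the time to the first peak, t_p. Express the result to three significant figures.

t_p ≈ 0.000367 s

For a series RLC circuit (capacitor voltage as output), ω_n = 1/√(LC) = 1/√(76.7 mH · 69.5 nF) = 13700 rad/s.
ζ = (R/2)·√(C/L) = (1640/2)·√(69.5 nF/76.7 mH) = 0.781.
ω_d = ω_n√(1−ζ²) = 8560 rad/s. t_p = π/ω_d = 0.000367 s.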